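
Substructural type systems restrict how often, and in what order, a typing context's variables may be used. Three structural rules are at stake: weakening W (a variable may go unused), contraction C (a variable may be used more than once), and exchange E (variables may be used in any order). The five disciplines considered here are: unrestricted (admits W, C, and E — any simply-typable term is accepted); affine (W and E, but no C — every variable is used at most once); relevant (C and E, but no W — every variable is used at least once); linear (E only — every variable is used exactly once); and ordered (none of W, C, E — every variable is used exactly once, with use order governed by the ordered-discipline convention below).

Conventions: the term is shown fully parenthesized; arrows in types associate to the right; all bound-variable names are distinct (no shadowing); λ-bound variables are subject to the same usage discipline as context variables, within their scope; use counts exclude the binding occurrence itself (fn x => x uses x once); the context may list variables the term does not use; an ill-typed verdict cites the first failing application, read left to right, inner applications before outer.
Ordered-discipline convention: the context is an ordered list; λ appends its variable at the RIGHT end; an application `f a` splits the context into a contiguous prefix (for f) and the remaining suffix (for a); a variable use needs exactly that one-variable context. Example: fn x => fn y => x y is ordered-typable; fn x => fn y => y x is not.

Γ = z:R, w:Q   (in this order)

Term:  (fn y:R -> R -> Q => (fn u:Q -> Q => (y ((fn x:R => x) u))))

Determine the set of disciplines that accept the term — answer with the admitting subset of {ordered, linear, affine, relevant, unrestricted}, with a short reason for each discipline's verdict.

accepted by: none
variable uses: z=0; w=0; y (bound)=1; u (bound)=1; x (bound)=1
use order (left to right): y, x, u
typing: ill-typed: a function awaiting R gets Q -> Q
ordered: ✗, the type mismatch rejects it
linear: ✗, not simply typable
affine: ✗, fails simple typing
relevant: ✗, a type mismatch blocks all five
unrestricted: ✗, the type mismatch rejects it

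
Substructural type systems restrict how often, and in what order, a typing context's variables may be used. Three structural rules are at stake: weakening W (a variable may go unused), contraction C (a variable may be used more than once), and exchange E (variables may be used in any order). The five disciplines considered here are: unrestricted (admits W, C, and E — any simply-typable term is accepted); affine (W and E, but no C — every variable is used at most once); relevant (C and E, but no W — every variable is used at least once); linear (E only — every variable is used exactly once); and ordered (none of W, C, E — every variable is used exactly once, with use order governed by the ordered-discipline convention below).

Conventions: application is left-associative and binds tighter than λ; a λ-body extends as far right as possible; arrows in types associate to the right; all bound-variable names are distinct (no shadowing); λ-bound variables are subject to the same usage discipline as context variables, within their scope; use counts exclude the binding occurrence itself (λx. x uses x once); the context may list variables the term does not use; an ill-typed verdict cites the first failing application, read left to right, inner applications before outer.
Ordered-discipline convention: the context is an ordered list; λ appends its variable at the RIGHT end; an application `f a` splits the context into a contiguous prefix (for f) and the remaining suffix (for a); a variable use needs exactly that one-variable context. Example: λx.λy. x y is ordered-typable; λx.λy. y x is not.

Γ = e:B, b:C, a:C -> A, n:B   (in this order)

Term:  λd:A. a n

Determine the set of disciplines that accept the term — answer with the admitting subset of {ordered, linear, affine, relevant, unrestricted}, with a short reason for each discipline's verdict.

admitting disciplines: none
variable uses: e ×0; b ×0; a ×1; n ×1; d [bound] ×0
uses in reading order: a, n
typing: ill-typed: an application expects C but receives B
ordered: ✗ — the type mismatch rejects it
linear: ✗ — not simply typable
affine: ✗ — fails simple typing
relevant: ✗ — a type mismatch blocks all five
unrestricted: ✗ — the type mismatch rejects it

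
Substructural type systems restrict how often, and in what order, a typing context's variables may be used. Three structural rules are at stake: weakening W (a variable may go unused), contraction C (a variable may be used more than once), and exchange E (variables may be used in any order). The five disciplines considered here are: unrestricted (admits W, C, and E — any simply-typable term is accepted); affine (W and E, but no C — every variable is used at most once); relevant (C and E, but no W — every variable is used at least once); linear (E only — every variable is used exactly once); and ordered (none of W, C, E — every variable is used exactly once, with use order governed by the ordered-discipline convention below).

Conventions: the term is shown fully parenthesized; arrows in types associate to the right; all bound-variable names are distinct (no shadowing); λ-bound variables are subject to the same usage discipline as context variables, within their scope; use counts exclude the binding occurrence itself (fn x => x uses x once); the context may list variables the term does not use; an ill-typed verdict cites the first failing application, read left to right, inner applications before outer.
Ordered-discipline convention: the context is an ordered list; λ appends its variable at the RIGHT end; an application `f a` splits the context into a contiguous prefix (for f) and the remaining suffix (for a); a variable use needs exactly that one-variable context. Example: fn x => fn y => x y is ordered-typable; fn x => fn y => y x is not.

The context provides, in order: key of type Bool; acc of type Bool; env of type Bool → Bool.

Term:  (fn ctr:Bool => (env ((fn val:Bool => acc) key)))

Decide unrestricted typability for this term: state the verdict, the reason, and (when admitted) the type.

yes — typability at Bool → Bool is all that's needed; term : Bool → Bool
usage: key=1, acc=1, env=1, ctr [bound]=0, val [bound]=0
left-to-right use order: env, acc, key
typing: well-typed at Bool → Bool
per-discipline verdicts: ordered ✗ · linear ✗ · affine ✓ · relevant ✗ · unrestricted ✓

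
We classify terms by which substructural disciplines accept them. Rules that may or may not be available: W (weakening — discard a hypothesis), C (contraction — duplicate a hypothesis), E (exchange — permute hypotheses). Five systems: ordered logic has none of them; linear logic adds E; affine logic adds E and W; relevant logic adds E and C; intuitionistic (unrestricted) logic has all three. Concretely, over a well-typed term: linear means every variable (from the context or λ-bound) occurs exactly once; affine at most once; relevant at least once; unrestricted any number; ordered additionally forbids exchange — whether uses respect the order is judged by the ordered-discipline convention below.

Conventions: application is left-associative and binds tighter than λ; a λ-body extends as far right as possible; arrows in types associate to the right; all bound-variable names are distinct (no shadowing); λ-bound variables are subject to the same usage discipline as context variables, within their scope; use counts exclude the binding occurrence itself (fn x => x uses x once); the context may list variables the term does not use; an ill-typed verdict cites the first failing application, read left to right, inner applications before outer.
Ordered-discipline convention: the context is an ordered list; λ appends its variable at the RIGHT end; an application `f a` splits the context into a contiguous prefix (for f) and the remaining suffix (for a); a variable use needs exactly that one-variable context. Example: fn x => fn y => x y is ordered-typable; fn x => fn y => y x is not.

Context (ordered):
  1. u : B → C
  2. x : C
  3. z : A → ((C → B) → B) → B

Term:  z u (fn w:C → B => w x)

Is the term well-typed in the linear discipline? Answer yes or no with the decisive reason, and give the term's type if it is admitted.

no — the type mismatch rejects it
usage: u: 1, x: 1, z: 1, w [bound]: 1
left-to-right use order: z, u, w, x
typing: ill-typed: an argument B → C mismatches the expected A
all disciplines: ordered ✗; linear ✗; affine ✗; relevant ✗; unrestricted ✗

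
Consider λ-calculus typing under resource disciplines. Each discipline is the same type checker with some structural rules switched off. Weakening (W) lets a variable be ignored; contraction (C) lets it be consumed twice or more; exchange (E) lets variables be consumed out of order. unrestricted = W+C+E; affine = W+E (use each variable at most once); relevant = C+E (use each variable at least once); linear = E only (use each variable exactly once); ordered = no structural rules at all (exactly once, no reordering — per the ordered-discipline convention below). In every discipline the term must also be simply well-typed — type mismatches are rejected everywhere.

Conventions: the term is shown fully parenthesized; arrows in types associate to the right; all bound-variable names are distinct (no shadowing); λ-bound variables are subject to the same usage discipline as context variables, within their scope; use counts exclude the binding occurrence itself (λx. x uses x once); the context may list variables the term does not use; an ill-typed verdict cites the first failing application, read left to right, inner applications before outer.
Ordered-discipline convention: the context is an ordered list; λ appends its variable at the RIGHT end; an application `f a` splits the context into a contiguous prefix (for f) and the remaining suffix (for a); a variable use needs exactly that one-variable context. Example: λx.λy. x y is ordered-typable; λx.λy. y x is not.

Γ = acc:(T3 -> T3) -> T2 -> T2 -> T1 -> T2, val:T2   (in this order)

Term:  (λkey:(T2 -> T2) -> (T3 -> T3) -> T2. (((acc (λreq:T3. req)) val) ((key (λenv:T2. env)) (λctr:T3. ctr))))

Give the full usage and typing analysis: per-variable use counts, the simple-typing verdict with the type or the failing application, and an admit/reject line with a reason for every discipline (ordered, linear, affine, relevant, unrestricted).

counts: acc: 1×, val: 1×, key (bound): 1×, req (bound): 1×, env (bound): 1×, ctr (bound): 1×
uses in reading order: acc, req, val, key, env, ctr
typing: well-typed at ((T2 -> T2) -> (T3 -> T3) -> T2) -> T1 -> T2
ordered: ✓ — acc, val, key, req, env, ctr: once each, no exchange needed
linear: ✓ — single use per variable (acc, val, key, req, env, ctr)
affine: ✓ — no duplicate uses among acc, val, key, req, env, ctr
relevant: ✓ — acc, val, key, req, env, ctr: all used, weakening unneeded
unrestricted: ✓ — typability at ((T2 -> T2) -> (T3 -> T3) -> T2) -> T1 -> T2 is all that's needed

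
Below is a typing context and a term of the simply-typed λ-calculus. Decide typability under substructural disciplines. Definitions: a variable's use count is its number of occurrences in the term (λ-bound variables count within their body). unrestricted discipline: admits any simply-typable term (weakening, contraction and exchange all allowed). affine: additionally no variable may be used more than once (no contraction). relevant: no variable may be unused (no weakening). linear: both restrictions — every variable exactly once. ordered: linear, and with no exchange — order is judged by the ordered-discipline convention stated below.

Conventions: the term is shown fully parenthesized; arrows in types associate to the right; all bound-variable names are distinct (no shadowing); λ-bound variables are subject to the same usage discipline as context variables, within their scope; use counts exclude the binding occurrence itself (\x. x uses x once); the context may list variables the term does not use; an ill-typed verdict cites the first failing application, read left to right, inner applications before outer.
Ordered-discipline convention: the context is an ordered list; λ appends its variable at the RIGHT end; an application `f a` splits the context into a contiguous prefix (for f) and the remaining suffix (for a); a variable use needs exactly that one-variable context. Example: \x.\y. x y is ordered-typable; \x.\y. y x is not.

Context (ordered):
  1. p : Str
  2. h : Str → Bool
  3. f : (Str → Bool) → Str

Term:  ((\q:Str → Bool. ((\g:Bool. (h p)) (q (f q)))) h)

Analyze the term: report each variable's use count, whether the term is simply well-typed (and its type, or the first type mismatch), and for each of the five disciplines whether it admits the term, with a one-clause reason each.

use counts: p=1; h=2; f=1; q [bound]=2; g [bound]=0
uses in reading order: h, p, q, f, q, h
typing: well-typed — term : Bool
ordered ✗ (h ×2, q ×2 used more than once (contraction); g never used (weakening))
linear ✗ (h ×2, q ×2 used more than once (contraction); g never used (weakening))
affine ✗ (h ×2, q ×2 used more than once (contraction))
relevant ✗ (g never used (weakening))
unrestricted ✓ (typability at Bool is all that's needed)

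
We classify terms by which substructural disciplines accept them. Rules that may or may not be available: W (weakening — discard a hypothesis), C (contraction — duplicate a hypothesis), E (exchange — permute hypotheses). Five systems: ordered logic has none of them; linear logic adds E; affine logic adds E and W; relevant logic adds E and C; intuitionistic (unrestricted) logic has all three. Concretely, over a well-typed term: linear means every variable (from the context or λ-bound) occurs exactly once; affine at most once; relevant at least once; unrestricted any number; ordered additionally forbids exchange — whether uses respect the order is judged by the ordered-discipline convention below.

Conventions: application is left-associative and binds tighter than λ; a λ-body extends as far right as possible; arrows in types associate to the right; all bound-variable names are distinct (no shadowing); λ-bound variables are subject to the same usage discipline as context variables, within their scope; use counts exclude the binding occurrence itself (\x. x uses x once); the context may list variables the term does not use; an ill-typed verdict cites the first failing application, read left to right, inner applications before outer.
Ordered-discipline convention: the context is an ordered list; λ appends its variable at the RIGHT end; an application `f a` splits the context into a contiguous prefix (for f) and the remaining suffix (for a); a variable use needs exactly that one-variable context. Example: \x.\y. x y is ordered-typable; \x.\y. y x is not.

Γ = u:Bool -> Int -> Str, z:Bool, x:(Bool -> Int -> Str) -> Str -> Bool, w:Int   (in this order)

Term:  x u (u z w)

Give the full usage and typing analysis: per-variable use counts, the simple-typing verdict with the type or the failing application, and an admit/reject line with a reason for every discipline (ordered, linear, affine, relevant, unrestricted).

counts: u: 2×, z: 1×, x: 1×, w: 1×
use order (left to right): x, u, u, z, w
typing: the term checks, with type Bool
ordered: ✗, uses contraction: u ×2
linear: ✗, uses contraction: u ×2
affine: ✗, uses contraction: u ×2
relevant: ✓, none of u, z, x, w goes unused
unrestricted: ✓, typability at Bool is all that's needed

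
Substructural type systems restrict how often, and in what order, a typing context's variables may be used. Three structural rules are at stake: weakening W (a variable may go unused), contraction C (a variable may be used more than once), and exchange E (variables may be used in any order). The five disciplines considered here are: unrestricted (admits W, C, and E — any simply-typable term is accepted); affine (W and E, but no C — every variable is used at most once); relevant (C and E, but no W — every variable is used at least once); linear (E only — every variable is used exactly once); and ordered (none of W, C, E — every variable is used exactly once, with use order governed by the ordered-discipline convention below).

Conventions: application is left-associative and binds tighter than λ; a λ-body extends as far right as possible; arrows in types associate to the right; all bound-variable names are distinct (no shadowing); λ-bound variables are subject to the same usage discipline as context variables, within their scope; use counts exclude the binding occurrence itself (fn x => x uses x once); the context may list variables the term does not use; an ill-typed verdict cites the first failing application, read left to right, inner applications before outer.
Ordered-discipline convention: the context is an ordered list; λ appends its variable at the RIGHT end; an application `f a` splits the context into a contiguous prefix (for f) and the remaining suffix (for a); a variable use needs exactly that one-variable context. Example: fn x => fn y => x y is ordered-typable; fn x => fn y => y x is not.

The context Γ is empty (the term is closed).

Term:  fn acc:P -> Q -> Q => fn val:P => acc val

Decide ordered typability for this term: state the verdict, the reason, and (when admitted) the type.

yes — one use each (acc, val); ordered split holds; term : (P -> Q -> Q) -> P -> Q -> Q
variable uses: acc [bound]: 1×, val [bound]: 1×
order of uses: acc, val
typing: the term checks, with type (P -> Q -> Q) -> P -> Q -> Q
all disciplines: ordered ✓; linear ✓; affine ✓; relevant ✓; unrestricted ✓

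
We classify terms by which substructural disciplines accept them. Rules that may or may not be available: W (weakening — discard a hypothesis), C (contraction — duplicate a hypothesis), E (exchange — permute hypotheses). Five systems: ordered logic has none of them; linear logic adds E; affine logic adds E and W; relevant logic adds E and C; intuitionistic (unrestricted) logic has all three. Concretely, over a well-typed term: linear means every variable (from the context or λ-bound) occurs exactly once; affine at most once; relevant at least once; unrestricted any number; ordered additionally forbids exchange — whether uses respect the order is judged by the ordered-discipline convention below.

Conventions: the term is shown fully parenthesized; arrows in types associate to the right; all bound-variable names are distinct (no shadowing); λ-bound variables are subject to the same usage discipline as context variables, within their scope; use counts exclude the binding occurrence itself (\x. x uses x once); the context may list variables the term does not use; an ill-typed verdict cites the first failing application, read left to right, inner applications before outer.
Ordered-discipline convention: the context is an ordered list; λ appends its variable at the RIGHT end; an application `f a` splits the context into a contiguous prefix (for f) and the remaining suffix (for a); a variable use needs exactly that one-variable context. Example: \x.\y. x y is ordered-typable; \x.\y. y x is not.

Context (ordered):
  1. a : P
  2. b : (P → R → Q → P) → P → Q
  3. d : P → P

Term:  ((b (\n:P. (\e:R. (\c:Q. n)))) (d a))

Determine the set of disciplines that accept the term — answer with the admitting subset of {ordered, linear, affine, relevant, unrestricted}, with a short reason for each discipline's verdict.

admitted by: affine, unrestricted
variable uses: a: 1×; b: 1×; d: 1×; n [bound]: 1×; e [bound]: 0×; c [bound]: 0×
order of uses: b, n, d, a
typing: ✓ — Q
ordered ✗ (e, c never used (weakening))
linear ✗ (e, c never used (weakening))
affine ✓ (no duplicate uses among a, b, d, n, e, c)
relevant ✗ (e, c never used (weakening))
unrestricted ✓ (type-checks (Q) and nothing is barred)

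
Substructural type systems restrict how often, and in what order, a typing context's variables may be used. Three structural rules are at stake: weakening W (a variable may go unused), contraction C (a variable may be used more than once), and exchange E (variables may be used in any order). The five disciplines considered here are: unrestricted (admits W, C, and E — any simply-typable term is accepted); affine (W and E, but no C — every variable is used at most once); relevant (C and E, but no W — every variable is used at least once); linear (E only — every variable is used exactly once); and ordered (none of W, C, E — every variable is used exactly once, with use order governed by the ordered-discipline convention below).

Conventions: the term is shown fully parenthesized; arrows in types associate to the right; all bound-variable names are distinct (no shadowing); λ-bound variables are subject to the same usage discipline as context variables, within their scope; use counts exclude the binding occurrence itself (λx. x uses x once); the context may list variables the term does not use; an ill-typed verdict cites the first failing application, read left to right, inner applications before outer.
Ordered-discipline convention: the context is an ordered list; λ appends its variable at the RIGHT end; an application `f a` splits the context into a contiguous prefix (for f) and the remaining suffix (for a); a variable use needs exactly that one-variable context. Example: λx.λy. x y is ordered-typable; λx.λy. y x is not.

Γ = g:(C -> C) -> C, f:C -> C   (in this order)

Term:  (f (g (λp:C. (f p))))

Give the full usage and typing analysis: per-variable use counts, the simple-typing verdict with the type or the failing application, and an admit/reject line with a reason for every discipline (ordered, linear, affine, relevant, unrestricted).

variable uses: g: 1×, f: 2×, p [bound]: 1×
uses in reading order: f, g, f, p
typing: the term checks, with type C
ordered: ✗ — f ×2 used more than once (contraction)
linear: ✗ — f ×2 used more than once (contraction)
affine: ✗ — f ×2 used more than once (contraction)
relevant: ✓ — none of g, f, p goes unused
unrestricted: ✓ — well-typed at C; no restrictions here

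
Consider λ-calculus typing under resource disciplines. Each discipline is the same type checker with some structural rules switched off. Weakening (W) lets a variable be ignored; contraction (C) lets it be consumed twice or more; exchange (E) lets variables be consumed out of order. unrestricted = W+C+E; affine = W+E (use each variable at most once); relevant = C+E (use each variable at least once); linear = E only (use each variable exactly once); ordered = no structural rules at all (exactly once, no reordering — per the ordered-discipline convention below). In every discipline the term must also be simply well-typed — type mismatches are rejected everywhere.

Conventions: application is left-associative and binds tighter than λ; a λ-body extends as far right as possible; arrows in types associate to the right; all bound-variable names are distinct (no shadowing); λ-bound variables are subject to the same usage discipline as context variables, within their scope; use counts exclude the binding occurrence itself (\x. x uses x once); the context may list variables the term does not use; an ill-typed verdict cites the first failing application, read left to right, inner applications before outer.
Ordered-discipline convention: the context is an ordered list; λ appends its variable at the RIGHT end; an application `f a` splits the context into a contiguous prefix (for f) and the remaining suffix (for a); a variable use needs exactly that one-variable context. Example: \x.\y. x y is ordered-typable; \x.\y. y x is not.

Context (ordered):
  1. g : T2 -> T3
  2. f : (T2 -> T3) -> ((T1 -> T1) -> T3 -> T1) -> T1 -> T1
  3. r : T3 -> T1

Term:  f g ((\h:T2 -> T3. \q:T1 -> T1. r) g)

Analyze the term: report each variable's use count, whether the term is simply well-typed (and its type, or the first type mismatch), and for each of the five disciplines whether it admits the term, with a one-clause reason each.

usage: g=2; f=1; r=1; h [bound]=0; q [bound]=0
uses in reading order: f, g, r, g
typing: the term checks, with type T1 -> T1
ordered: ✗, g ×2 used more than once (contraction); h, q left unused
linear: ✗, g ×2 used more than once (contraction); h, q left unused
affine: ✗, g ×2 used more than once (contraction)
relevant: ✗, h, q left unused
unrestricted: ✓, type-checks (T1 -> T1) and nothing is barred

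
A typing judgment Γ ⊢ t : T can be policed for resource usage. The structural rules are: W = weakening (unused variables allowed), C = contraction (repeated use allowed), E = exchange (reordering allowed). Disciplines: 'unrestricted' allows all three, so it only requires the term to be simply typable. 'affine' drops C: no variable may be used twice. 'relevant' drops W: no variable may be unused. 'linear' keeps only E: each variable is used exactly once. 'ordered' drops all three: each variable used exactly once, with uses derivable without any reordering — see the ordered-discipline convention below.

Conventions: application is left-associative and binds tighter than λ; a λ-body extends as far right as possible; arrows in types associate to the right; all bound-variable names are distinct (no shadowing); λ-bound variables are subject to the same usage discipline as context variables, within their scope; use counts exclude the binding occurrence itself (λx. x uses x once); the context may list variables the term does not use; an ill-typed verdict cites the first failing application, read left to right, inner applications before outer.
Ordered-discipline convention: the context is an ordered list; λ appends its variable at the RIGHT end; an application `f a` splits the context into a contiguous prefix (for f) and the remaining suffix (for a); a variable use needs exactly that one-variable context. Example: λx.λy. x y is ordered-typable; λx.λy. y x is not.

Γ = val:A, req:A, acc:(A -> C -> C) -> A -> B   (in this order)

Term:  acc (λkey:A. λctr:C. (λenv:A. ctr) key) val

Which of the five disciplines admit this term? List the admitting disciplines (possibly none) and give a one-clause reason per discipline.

admitted in: affine, unrestricted
usage: val=1, req=0, acc=1, key (λ-bound)=1, ctr (λ-bound)=1, env (λ-bound)=0
order of uses: acc, ctr, key, val
typing: ✓ — B
ordered: ✗ — unused: req, env — weakening required
linear: ✗ — unused: req, env — weakening required
affine: ✓ — val, req, acc, key, ctr, env: no repeats, contraction unneeded
relevant: ✗ — unused: req, env — weakening required
unrestricted: ✓ — typability at B is all that's needed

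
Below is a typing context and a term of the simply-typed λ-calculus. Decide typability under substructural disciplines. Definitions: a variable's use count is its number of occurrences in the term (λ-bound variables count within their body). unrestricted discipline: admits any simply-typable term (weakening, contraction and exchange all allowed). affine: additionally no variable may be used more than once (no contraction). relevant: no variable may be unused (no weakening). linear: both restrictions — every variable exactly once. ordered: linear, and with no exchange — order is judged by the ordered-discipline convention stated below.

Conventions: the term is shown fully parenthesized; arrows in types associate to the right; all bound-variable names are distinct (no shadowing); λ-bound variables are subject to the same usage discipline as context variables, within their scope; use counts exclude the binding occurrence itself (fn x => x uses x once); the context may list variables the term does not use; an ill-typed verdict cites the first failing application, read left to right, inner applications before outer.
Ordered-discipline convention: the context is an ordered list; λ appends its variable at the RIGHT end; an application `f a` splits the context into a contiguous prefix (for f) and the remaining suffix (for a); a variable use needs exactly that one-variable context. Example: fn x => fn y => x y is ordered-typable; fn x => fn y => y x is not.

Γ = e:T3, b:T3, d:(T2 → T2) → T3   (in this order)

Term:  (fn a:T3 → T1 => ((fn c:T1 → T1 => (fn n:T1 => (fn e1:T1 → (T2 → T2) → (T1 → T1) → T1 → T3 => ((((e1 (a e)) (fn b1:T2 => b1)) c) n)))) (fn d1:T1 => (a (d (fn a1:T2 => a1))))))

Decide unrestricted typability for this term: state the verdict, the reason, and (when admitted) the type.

yes — simply typable at (T3 → T1) → T1 → (T1 → (T2 → T2) → (T1 → T1) → T1 → T3) → T3; W, C, E all held; term : (T3 → T1) → T1 → (T1 → (T2 → T2) → (T1 → T1) → T1 → T3) → T3
counts: e=1; b=0; d=1; a [bound]=2; c [bound]=1; n [bound]=1; e1 [bound]=1; b1 [bound]=1; d1 [bound]=0; a1 [bound]=1
order of uses: e1, a, e, b1, c, n, a, d, a1
typing: the term checks, with type (T3 → T1) → T1 → (T1 → (T2 → T2) → (T1 → T1) → T1 → T3) → T3
summary: ordered ✗, linear ✗, affine ✗, relevant ✗, unrestricted ✓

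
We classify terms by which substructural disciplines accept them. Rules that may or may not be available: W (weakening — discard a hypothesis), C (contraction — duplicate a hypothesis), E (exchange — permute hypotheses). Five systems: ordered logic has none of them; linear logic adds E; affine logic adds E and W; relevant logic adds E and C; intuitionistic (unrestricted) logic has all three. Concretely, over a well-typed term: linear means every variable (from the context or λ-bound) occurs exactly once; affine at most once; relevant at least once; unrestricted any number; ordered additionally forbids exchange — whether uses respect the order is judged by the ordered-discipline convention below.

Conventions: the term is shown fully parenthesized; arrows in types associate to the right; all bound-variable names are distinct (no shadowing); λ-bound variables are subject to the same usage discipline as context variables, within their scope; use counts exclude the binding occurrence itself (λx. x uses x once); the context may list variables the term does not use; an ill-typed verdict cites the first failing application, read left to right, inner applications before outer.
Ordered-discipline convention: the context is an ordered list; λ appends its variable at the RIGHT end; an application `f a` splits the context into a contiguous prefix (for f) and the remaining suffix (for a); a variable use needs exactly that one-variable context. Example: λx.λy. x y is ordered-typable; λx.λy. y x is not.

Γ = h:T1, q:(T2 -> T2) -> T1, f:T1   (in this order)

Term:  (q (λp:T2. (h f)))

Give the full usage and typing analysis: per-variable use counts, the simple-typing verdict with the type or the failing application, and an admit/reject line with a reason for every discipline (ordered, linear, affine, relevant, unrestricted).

variable uses: h: 1×, q: 1×, f: 1×, p [bound]: 0×
uses in reading order: q, h, f
typing: ill-typed: can't apply a value of type T1
ordered: ✗ — the type mismatch rejects it
linear: ✗ — not simply typable
affine: ✗ — fails simple typing
relevant: ✗ — a type mismatch blocks all five
unrestricted: ✗ — the type mismatch rejects it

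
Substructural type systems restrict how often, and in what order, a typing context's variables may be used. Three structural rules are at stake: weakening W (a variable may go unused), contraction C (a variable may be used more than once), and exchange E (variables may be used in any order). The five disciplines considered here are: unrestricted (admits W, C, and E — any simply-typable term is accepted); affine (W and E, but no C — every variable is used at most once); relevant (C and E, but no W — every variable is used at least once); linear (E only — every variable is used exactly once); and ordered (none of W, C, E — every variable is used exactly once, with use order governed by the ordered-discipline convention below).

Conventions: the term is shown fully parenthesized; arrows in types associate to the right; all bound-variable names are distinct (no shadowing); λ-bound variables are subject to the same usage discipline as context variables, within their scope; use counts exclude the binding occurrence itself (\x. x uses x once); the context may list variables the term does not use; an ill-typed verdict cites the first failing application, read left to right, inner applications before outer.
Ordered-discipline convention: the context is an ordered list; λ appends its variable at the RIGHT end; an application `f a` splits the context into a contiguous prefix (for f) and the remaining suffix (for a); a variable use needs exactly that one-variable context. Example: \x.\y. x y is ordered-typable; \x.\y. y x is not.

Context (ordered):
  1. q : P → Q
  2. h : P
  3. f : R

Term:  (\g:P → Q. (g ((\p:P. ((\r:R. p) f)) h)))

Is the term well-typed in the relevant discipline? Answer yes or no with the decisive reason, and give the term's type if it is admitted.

no — unused: q, r — weakening required
use counts: q: 0; h: 1; f: 1; g (bound): 1; p (bound): 1; r (bound): 0
left-to-right use order: g, p, f, h
typing: the term checks, with type (P → Q) → Q
per-discipline verdicts: ordered ✗ | linear ✗ | affine ✓ | relevant ✗ | unrestricted ✓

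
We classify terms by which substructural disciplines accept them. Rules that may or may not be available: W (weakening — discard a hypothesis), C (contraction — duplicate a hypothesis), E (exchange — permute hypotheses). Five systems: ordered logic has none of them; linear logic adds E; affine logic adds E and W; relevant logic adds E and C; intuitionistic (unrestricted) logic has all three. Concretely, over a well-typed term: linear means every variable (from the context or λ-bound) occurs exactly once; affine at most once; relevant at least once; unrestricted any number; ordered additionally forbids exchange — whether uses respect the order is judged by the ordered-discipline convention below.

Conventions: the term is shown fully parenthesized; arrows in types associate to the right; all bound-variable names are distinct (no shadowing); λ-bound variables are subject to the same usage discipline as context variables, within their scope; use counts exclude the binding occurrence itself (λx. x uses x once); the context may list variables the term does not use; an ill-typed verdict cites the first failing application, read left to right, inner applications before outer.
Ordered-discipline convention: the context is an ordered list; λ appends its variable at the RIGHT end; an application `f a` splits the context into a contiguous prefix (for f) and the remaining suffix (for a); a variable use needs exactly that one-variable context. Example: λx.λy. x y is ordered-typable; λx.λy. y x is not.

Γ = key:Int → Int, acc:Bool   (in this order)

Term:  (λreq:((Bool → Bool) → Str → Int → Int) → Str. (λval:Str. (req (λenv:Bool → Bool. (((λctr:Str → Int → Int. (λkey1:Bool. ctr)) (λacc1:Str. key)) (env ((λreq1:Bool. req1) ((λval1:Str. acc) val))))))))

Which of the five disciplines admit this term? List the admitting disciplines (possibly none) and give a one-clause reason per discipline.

admitted in: affine, unrestricted
counts: key ×1, acc ×1, req (bound) ×1, val (bound) ×1, env (bound) ×1, ctr (bound) ×1, key1 (bound) ×0, acc1 (bound) ×0, req1 (bound) ×1, val1 (bound) ×0
uses in reading order: req, ctr, key, env, req1, acc, val
typing: well-typed at (((Bool → Bool) → Str → Int → Int) → Str) → Str → Str
ordered: ✗, key1, acc1, val1 left unused
linear: ✗, key1, acc1, val1 left unused
affine: ✓, key, acc, req, val, env, ctr, key1, acc1, req1, val1: no repeats, contraction unneeded
relevant: ✗, key1, acc1, val1 left unused
unrestricted: ✓, typability at (((Bool → Bool) → Str → Int → Int) → Str) → Str → Str is all that's needed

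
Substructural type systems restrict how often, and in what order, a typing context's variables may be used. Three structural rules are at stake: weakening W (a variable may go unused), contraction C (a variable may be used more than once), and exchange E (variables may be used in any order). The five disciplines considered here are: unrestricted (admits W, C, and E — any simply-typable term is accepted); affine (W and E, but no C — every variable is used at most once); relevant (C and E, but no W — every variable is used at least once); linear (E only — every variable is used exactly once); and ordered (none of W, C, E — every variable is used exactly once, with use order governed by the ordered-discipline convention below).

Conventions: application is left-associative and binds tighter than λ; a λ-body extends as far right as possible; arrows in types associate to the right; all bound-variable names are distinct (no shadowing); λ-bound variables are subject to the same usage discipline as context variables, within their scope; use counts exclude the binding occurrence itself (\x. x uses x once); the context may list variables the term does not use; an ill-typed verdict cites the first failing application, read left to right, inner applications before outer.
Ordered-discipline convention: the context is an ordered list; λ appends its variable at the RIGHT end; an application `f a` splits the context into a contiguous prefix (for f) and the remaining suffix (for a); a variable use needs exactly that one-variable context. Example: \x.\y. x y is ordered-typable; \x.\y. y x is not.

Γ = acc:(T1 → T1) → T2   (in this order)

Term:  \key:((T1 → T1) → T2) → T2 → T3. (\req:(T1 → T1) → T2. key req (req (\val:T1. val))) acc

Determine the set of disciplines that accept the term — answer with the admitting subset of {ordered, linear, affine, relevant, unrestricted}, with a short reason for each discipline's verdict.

admitting disciplines: relevant, unrestricted
variable uses: acc=1, key (bound)=1, req (bound)=2, val (bound)=1
left-to-right use order: key, req, req, val, acc
typing: well-typed at (((T1 → T1) → T2) → T2 → T3) → T3
ordered: ✗ — req ×2 used more than once (contraction)
linear: ✗ — req ×2 used more than once (contraction)
affine: ✗ — req ×2 used more than once (contraction)
relevant: ✓ — at least one use each (acc, key, req, val)
unrestricted: ✓ — simply typable at (((T1 → T1) → T2) → T2 → T3) → T3; W, C, E all held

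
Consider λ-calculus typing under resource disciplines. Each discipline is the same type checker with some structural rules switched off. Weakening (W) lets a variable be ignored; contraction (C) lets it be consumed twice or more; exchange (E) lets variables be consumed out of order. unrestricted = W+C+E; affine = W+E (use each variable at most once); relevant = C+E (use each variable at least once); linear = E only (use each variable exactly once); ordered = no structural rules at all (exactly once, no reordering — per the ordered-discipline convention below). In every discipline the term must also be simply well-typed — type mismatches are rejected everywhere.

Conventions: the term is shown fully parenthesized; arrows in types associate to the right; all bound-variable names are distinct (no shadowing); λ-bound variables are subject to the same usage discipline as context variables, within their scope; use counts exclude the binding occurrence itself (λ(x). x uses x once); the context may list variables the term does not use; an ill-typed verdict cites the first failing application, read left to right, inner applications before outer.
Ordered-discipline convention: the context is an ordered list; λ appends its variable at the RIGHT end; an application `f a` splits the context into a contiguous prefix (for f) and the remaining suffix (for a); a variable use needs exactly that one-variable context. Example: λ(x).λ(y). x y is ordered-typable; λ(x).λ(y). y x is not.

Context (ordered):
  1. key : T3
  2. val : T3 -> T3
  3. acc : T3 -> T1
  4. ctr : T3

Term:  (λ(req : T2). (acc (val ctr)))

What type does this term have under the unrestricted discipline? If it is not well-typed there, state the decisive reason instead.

term : T2 -> T1
counts: key: 0×; val: 1×; acc: 1×; ctr: 1×; req [bound]: 0×
use order (left to right): acc, val, ctr
typing: well-typed — term : T2 -> T1
per-discipline verdicts: ordered ✗ · linear ✗ · affine ✓ · relevant ✗ · unrestricted ✓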